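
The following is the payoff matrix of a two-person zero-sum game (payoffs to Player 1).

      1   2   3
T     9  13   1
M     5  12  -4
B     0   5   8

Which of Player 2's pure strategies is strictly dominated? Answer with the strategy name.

2

1 holds Player 1's payoff strictly below 2 in every row: 9 < 13, 5 < 12, 0 < 5.
So 2 is strictly dominated for Player 2.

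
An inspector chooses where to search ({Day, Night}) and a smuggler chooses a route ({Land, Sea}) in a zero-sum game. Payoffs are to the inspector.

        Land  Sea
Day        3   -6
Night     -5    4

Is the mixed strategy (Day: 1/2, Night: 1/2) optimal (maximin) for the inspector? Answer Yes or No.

Yes

Against Land this mix gives (1/2)·3 + (1/2)·(-5) = -1.
Against Sea this mix gives (1/2)·(-6) + (1/2)·4 = -1.
All of the smuggler's active replies (Land, Sea) yield -1, and no column does worse for the inspector. The mix makes the smuggler indifferent and guarantees -1, so it is optimal.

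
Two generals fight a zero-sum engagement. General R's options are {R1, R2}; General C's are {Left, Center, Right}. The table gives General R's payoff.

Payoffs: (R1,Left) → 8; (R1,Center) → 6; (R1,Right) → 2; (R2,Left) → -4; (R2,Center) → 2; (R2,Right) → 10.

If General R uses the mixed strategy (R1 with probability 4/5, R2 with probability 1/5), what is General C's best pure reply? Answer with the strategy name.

If General C plays Left, General R's expected payoff is (4/5)·8 + (1/5)·(-4) = 28/5.
If General C plays Center, General R's expected payoff is (4/5)·6 + (1/5)·2 = 26/5.
If General C plays Right, General R's expected payoff is (4/5)·2 + (1/5)·10 = 18/5.
General C minimizes General R's payoff; the smallest is 18/5, so the best response is Right.

Right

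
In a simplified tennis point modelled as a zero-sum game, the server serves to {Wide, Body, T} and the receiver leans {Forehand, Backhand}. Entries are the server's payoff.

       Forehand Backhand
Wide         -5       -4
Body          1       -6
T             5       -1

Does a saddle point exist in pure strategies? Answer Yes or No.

Yes

Row minima: Wide → -5, Body → -6, T → -1; maximin = -1.
Column maxima: Forehand → 5, Backhand → -1; minimax = -1.
maximin = minimax = -1, so a saddle point exists.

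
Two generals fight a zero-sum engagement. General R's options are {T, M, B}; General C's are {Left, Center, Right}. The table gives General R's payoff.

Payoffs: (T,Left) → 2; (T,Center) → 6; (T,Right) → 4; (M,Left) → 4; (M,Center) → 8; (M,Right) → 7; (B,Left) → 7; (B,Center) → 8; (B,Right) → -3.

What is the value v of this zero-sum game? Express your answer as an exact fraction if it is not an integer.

61/13

Row minima: T → 2, M → 4, B → -3; maximin = 4.
Column maxima: Left → 7, Center → 8, Right → 7; minimax = 7.
4 ≠ 7, so there is no saddle point; optimal play is mixed.
T is strictly dominated by M, so General R never plays it.
Center is strictly dominated by Left (it gives General R strictly more in every row), so General C never plays it.
On the remaining 2×2 (M, B vs Left, Right):
Let General R play M with probability p. Expected payoff against Left: 4p + 7(1−p) = −3p + 7; against Right: 7p + (-3)(1−p) = 10p − 3.
Setting these equal: −3p + 7 = 10p − 3 ⇒ −13p = -10 ⇒ p = 10/13, and the value is (-3)·(10/13) + 7 = 61/13.
For General C: with q = P(Left), equating M's and B's payoffs gives −3q + 7 = 10q − 3 ⇒ q = 10/13.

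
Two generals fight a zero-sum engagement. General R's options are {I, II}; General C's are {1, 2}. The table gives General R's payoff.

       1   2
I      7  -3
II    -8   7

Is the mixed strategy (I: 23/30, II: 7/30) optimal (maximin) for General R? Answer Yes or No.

No

Against 1 this mix gives (23/30)·7 + (7/30)·(-8) = 7/2.
Against 2 this mix gives (23/30)·(-3) + (7/30)·7 = -2/3.
General C will play 2, holding General R to -2/3. Shifting weight toward the row that does better against 2 would raise this floor (the equalizing mix achieves 1 against both 2 and 1), so the proposed strategy is not optimal.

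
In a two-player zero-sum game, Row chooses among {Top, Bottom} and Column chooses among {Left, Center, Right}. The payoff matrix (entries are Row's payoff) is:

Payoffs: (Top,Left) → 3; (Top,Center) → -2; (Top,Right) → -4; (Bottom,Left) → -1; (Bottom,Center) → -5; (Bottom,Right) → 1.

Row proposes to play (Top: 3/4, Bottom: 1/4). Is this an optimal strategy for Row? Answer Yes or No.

Yes

Against Left this mix gives (3/4)·3 + (1/4)·(-1) = 2.
Against Center this mix gives (3/4)·(-2) + (1/4)·(-5) = -11/4.
Against Right this mix gives (3/4)·(-4) + (1/4)·1 = -11/4.
All of Column's active replies (Center, Right) yield -11/4, and no column does worse for Row. The mix makes Column indifferent and guarantees -11/4, so it is optimal.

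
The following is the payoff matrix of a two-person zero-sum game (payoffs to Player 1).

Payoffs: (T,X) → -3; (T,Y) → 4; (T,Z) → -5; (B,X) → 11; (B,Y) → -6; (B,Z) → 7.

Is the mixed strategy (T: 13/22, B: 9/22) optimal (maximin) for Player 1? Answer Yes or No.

Yes

Against X this mix gives (13/22)·(-3) + (9/22)·11 = 30/11.
Against Y this mix gives (13/22)·4 + (9/22)·(-6) = -1/11.
Against Z this mix gives (13/22)·(-5) + (9/22)·7 = -1/11.
All of Player 2's active replies (Y, Z) yield -1/11, and no column does worse for Player 1. The mix makes Player 2 indifferent and guarantees -1/11, so it is optimal.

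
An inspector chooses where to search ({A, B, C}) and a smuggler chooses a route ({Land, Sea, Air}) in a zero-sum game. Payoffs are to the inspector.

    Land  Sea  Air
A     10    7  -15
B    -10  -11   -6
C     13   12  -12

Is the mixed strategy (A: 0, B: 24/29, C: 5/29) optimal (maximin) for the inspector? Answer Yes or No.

Yes

Against Land this mix gives (24/29)·(-10) + (5/29)·13 = -175/29.
Against Sea this mix gives (24/29)·(-11) + (5/29)·12 = -204/29.
Against Air this mix gives (24/29)·(-6) + (5/29)·(-12) = -204/29.
All of the smuggler's active replies (Sea, Air) yield -204/29, and no column does worse for the inspector. The mix makes the smuggler indifferent and guarantees -204/29, so it is optimal.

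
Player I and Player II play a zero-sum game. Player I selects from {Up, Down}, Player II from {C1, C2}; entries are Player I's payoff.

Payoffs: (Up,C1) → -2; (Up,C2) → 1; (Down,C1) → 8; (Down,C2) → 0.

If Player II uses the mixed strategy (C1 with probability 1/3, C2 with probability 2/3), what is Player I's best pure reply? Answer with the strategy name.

Down

Expected payoff of Up: (1/3)·(-2) + (2/3)·1 = 0.
Expected payoff of Down: (1/3)·8 + (2/3)·0 = 8/3.
The largest is 8/3, so Player I's best response is Down.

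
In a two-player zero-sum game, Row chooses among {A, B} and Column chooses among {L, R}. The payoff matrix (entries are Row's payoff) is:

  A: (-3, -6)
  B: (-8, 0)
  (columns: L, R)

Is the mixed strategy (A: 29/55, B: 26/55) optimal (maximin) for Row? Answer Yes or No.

Against L this mix gives (29/55)·(-3) + (26/55)·(-8) = -59/11.
Against R this mix gives (29/55)·(-6) + (26/55)·0 = -174/55.
Column will play L, holding Row to -59/11. Shifting weight toward the row that does better against L would raise this floor (the equalizing mix achieves -48/11 against both L and R), so the proposed strategy is not optimal.

No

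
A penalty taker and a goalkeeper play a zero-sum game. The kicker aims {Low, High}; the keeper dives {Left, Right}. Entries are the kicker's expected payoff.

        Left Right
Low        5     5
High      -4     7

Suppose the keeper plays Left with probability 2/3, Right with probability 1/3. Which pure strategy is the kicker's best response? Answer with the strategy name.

Low

Expected payoff of Low: (2/3)·5 + (1/3)·5 = 5.
Expected payoff of High: (2/3)·(-4) + (1/3)·7 = -1/3.
The largest is 5, so the kicker's best response is Low.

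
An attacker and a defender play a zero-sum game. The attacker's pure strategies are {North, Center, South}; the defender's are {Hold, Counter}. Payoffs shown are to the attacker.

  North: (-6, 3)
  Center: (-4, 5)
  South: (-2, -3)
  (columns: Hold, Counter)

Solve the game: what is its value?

Row minima: North → -6, Center → -4, South → -3; maximin = -3.
Column maxima: Hold → -2, Counter → 5; minimax = -2.
-3 ≠ -2, so there is no saddle point; optimal play is mixed.
North is strictly dominated by Center, so the attacker never plays it.
On the remaining 2×2 (Center, South vs Hold, Counter):
Let the attacker play Center with probability p. Expected payoff against Hold: (-4)p + (-2)(1−p) = −2p − 2; against Counter: 5p + (-3)(1−p) = 8p − 3.
Setting these equal: −2p − 2 = 8p − 3 ⇒ −10p = -1 ⇒ p = 1/10, and the value is (-2)·(1/10) − 2 = -11/5.
For the defender: with q = P(Hold), equating Center's and South's payoffs gives −9q + 5 = q − 3 ⇒ q = 4/5.

-11/5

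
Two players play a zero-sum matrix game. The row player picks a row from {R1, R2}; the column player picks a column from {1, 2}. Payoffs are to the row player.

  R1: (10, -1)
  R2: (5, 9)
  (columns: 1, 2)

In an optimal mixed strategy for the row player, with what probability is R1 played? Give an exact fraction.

4/15

Row minima: R1 → -1, R2 → 5; maximin = 5.
Column maxima: 1 → 10, 2 → 9; minimax = 9.
5 ≠ 9, so there is no saddle point; optimal play is mixed.
Let the row player play R1 with probability p. Expected payoff against 1: 10p + 5(1−p) = 5p + 5; against 2: (-1)p + 9(1−p) = −10p + 9.
Setting these equal: 5p + 5 = −10p + 9 ⇒ 15p = 4 ⇒ p = 4/15, and the value is (5)·(4/15) + 5 = 19/3.
For the column player: with q = P(1), equating R1's and R2's payoffs gives 11q − 1 = −4q + 9 ⇒ q = 2/3.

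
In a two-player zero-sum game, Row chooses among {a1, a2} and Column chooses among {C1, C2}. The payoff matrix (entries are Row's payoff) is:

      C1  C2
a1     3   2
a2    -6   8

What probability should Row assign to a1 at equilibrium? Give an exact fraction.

14/15

Row minima: a1 → 2, a2 → -6; maximin = 2.
Column maxima: C1 → 3, C2 → 8; minimax = 3.
2 ≠ 3, so there is no saddle point; optimal play is mixed.
Let Row play a1 with probability p. Expected payoff against C1: 3p + (-6)(1−p) = 9p − 6; against C2: 2p + 8(1−p) = −6p + 8.
Setting these equal: 9p − 6 = −6p + 8 ⇒ 15p = 14 ⇒ p = 14/15, and the value is (9)·(14/15) − 6 = 12/5.
For Column: with q = P(C1), equating a1's and a2's payoffs gives q + 2 = −14q + 8 ⇒ q = 2/5.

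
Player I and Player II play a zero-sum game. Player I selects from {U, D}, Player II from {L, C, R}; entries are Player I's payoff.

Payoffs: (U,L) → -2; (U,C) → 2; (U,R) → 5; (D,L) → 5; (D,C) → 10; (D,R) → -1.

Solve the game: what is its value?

Row minima: U → -2, D → -1; maximin = -1.
Column maxima: L → 5, C → 10, R → 5; minimax = 5.
-1 ≠ 5, so there is no saddle point; optimal play is mixed.
C is strictly dominated by L (it gives Player I strictly more in every row), so Player II never plays it.
On the remaining 2×2 (U, D vs L, R):
Let Player I play U with probability p. Expected payoff against L: (-2)p + 5(1−p) = −7p + 5; against R: 5p + (-1)(1−p) = 6p − 1.
Setting these equal: −7p + 5 = 6p − 1 ⇒ −13p = -6 ⇒ p = 6/13, and the value is (-7)·(6/13) + 5 = 23/13.
For Player II: with q = P(L), equating U's and D's payoffs gives −7q + 5 = 6q − 1 ⇒ q = 6/13.

23/13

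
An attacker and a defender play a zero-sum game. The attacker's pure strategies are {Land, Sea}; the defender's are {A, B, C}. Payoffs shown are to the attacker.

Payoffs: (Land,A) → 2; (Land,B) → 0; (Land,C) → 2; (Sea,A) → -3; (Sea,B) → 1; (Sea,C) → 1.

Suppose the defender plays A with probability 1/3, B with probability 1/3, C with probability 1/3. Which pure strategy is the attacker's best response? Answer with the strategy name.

Expected payoff of Land: (1/3)·2 + (1/3)·0 + (1/3)·2 = 4/3.
Expected payoff of Sea: (1/3)·(-3) + (1/3)·1 + (1/3)·1 = -1/3.
The largest is 4/3, so the attacker's best response is Land.

Land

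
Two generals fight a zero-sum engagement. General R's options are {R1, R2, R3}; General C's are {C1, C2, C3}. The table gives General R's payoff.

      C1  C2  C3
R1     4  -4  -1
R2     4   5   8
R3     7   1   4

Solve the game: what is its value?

31/7

Row minima: R1 → -4, R2 → 4, R3 → 1; maximin = 4.
Column maxima: C1 → 7, C2 → 5, C3 → 8; minimax = 5.
4 ≠ 5, so there is no saddle point; optimal play is mixed.
R1 is strictly dominated by R3, so General R never plays it.
C3 is strictly dominated by C2 (it gives General R strictly more in every row), so General C never plays it.
On the remaining 2×2 (R2, R3 vs C1, C2):
Let General R play R2 with probability p. Expected payoff against C1: 4p + 7(1−p) = −3p + 7; against C2: 5p + 1(1−p) = 4p + 1.
Setting these equal: −3p + 7 = 4p + 1 ⇒ −7p = -6 ⇒ p = 6/7, and the value is (-3)·(6/7) + 7 = 31/7.
For General C: with q = P(C1), equating R2's and R3's payoffs gives −q + 5 = 6q + 1 ⇒ q = 4/7.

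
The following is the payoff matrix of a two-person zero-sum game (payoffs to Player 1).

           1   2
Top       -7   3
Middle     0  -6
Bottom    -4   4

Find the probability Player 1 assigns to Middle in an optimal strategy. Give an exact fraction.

4/7

Row minima: Top → -7, Middle → -6, Bottom → -4; maximin = -4.
Column maxima: 1 → 0, 2 → 4; minimax = 0.
-4 ≠ 0, so there is no saddle point; optimal play is mixed.
Top is strictly dominated by Bottom, so Player 1 never plays it.
On the remaining 2×2 (Middle, Bottom vs 1, 2):
Let Player 1 play Middle with probability p. Expected payoff against 1: 0p + (-4)(1−p) = 4p − 4; against 2: (-6)p + 4(1−p) = −10p + 4.
Setting these equal: 4p − 4 = −10p + 4 ⇒ 14p = 8 ⇒ p = 4/7, and the value is (4)·(4/7) − 4 = -12/7.
For Player 2: with q = P(1), equating Middle's and Bottom's payoffs gives 6q − 6 = −8q + 4 ⇒ q = 5/7.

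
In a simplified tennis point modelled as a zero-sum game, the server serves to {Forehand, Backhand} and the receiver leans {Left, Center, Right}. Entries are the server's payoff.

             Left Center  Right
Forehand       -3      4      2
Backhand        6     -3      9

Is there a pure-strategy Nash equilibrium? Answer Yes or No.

No

Row minima: Forehand → -3, Backhand → -3; maximin = -3.
Column maxima: Left → 6, Center → 4, Right → 9; minimax = 4.
-3 ≠ 4, so no pure-strategy equilibrium exists.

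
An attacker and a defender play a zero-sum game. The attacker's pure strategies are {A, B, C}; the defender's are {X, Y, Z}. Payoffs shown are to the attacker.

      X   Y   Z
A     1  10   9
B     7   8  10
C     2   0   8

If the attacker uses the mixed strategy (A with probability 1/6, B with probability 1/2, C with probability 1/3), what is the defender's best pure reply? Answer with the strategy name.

X

If the defender plays X, the attacker's expected payoff is (1/6)·1 + (1/2)·7 + (1/3)·2 = 13/3.
If the defender plays Y, the attacker's expected payoff is (1/6)·10 + (1/2)·8 + (1/3)·0 = 17/3.
If the defender plays Z, the attacker's expected payoff is (1/6)·9 + (1/2)·10 + (1/3)·8 = 55/6.
The defender minimizes the attacker's payoff; the smallest is 13/3, so the best response is X.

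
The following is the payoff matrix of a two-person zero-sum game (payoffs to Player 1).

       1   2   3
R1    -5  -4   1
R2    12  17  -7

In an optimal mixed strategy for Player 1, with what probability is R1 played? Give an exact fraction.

Row minima: R1 → -5, R2 → -7; maximin = -5.
Column maxima: 1 → 12, 2 → 17, 3 → 1; minimax = 1.
-5 ≠ 1, so there is no saddle point; optimal play is mixed.
2 is strictly dominated by 1 (it gives Player 1 strictly more in every row), so Player 2 never plays it.
On the remaining 2×2 (R1, R2 vs 1, 3):
Let Player 1 play R1 with probability p. Expected payoff against 1: (-5)p + 12(1−p) = −17p + 12; against 3: 1p + (-7)(1−p) = 8p − 7.
Setting these equal: −17p + 12 = 8p − 7 ⇒ −25p = -19 ⇒ p = 19/25, and the value is (-17)·(19/25) + 12 = -23/25.
For Player 2: with q = P(1), equating R1's and R2's payoffs gives −6q + 1 = 19q − 7 ⇒ q = 8/25.

19/25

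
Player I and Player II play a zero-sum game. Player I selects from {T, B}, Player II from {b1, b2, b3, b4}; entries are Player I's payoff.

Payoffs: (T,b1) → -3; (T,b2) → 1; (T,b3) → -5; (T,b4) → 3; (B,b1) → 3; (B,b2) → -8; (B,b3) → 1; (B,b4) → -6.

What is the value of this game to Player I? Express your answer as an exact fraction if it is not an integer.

-13/5

Row minima: T → -5, B → -8; maximin = -5.
Column maxima: b1 → 3, b2 → 1, b3 → 1, b4 → 3; minimax = 1.
-5 ≠ 1, so there is no saddle point; optimal play is mixed.
b1 is strictly dominated by b3 (it gives Player I strictly more in every row), so Player II never plays it.
b4 is strictly dominated by b2 (it gives Player I strictly more in every row), so Player II never plays it.
On the remaining 2×2 (T, B vs b2, b3):
Let Player I play T with probability p. Expected payoff against b2: 1p + (-8)(1−p) = 9p − 8; against b3: (-5)p + 1(1−p) = −6p + 1.
Setting these equal: 9p − 8 = −6p + 1 ⇒ 15p = 9 ⇒ p = 3/5, and the value is (9)·(3/5) − 8 = -13/5.
For Player II: with q = P(b2), equating T's and B's payoffs gives 6q − 5 = −9q + 1 ⇒ q = 2/5.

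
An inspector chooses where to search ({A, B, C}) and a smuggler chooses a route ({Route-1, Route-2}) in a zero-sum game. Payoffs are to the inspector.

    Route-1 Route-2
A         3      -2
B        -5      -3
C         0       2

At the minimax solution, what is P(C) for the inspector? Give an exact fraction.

5/7

Row minima: A → -2, B → -5, C → 0; maximin = 0.
Column maxima: Route-1 → 3, Route-2 → 2; minimax = 2.
0 ≠ 2, so there is no saddle point; optimal play is mixed.
B is strictly dominated by A, so the inspector never plays it.
On the remaining 2×2 (A, C vs Route-1, Route-2):
Let the inspector play A with probability p. Expected payoff against Route-1: 3p + 0(1−p) = 3p; against Route-2: (-2)p + 2(1−p) = −4p + 2.
Setting these equal: 3p = −4p + 2 ⇒ 7p = 2 ⇒ p = 2/7, and the value is (3)·(2/7) = 6/7.
For the smuggler: with q = P(Route-1), equating A's and C's payoffs gives 5q − 2 = −2q + 2 ⇒ q = 4/7.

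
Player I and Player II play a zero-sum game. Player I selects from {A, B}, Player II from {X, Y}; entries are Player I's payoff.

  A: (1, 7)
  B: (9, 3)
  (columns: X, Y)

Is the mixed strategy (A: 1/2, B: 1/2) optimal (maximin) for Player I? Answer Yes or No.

Against X this mix gives (1/2)·1 + (1/2)·9 = 5.
Against Y this mix gives (1/2)·7 + (1/2)·3 = 5.
All of Player II's active replies (X, Y) yield 5, and no column does worse for Player I. The mix makes Player II indifferent and guarantees 5, so it is optimal.

Yes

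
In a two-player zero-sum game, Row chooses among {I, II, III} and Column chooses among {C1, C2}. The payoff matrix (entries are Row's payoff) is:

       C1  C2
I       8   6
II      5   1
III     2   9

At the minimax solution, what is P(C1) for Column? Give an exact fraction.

1/3

Row minima: I → 6, II → 1, III → 2; maximin = 6.
Column maxima: C1 → 8, C2 → 9; minimax = 8.
6 ≠ 8, so there is no saddle point; optimal play is mixed.
II is strictly dominated by I, so Row never plays it.
On the remaining 2×2 (I, III vs C1, C2):
Let Row play I with probability p. Expected payoff against C1: 8p + 2(1−p) = 6p + 2; against C2: 6p + 9(1−p) = −3p + 9.
Setting these equal: 6p + 2 = −3p + 9 ⇒ 9p = 7 ⇒ p = 7/9, and the value is (6)·(7/9) + 2 = 20/3.
For Column: with q = P(C1), equating I's and III's payoffs gives 2q + 6 = −7q + 9 ⇒ q = 1/3.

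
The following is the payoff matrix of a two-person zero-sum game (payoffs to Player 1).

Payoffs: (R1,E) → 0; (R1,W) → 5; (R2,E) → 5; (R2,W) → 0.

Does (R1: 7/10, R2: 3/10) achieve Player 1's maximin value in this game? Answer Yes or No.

Against E this mix gives (7/10)·0 + (3/10)·5 = 3/2.
Against W this mix gives (7/10)·5 + (3/10)·0 = 7/2.
Player 2 will play E, holding Player 1 to 3/2. Shifting weight toward the row that does better against E would raise this floor (the equalizing mix achieves 5/2 against both E and W), so the proposed strategy is not optimal.

No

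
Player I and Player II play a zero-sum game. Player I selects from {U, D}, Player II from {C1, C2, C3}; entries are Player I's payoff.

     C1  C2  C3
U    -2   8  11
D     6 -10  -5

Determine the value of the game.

14/13

Row minima: U → -2, D → -10; maximin = -2.
Column maxima: C1 → 6, C2 → 8, C3 → 11; minimax = 6.
-2 ≠ 6, so there is no saddle point; optimal play is mixed.
C3 is strictly dominated by C2 (it gives Player I strictly more in every row), so Player II never plays it.
On the remaining 2×2 (U, D vs C1, C2):
Let Player I play U with probability p. Expected payoff against C1: (-2)p + 6(1−p) = −8p + 6; against C2: 8p + (-10)(1−p) = 18p − 10.
Setting these equal: −8p + 6 = 18p − 10 ⇒ −26p = -16 ⇒ p = 8/13, and the value is (-8)·(8/13) + 6 = 14/13.
For Player II: with q = P(C1), equating U's and D's payoffs gives −10q + 8 = 16q − 10 ⇒ q = 9/13.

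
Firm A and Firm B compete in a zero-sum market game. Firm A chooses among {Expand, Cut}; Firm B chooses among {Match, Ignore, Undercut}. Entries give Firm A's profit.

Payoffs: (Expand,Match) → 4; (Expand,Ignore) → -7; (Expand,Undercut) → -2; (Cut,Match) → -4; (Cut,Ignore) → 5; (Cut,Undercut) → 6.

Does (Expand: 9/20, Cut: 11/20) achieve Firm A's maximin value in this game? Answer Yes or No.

Against Match this mix gives (9/20)·4 + (11/20)·(-4) = -2/5.
Against Ignore this mix gives (9/20)·(-7) + (11/20)·5 = -2/5.
Against Undercut this mix gives (9/20)·(-2) + (11/20)·6 = 12/5.
All of Firm B's active replies (Match, Ignore) yield -2/5, and no column does worse for Firm A. The mix makes Firm B indifferent and guarantees -2/5, so it is optimal.

Yes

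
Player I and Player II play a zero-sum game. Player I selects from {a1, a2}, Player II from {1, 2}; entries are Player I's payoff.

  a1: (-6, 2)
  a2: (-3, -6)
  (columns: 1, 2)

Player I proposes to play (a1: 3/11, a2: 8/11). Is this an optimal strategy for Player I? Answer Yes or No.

Yes

Against 1 this mix gives (3/11)·(-6) + (8/11)·(-3) = -42/11.
Against 2 this mix gives (3/11)·2 + (8/11)·(-6) = -42/11.
All of Player II's active replies (1, 2) yield -42/11, and no column does worse for Player I. The mix makes Player II indifferent and guarantees -42/11, so it is optimal.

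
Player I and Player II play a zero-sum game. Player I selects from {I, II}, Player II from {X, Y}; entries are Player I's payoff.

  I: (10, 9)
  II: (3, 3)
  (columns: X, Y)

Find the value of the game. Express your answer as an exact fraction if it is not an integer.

9

Row minima: I → 9, II → 3; maximin = 9.
Column maxima: X → 10, Y → 9; minimax = 9.
Since maximin = minimax = 9, there is a saddle point and the value is 9.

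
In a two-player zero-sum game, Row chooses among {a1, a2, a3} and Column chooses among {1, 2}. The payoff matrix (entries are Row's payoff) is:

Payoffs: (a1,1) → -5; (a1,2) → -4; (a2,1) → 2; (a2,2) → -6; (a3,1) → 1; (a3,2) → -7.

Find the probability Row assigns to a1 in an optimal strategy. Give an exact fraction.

8/9

Row minima: a1 → -5, a2 → -6, a3 → -7; maximin = -5.
Column maxima: 1 → 2, 2 → -4; minimax = -4.
-5 ≠ -4, so there is no saddle point; optimal play is mixed.
a3 is strictly dominated by a2, so Row never plays it.
On the remaining 2×2 (a1, a2 vs 1, 2):
Let Row play a1 with probability p. Expected payoff against 1: (-5)p + 2(1−p) = −7p + 2; against 2: (-4)p + (-6)(1−p) = 2p − 6.
Setting these equal: −7p + 2 = 2p − 6 ⇒ −9p = -8 ⇒ p = 8/9, and the value is (-7)·(8/9) + 2 = -38/9.
For Column: with q = P(1), equating a1's and a2's payoffs gives −q − 4 = 8q − 6 ⇒ q = 2/9.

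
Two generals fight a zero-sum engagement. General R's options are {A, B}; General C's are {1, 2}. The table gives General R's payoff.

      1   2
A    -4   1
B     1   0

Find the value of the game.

1/6

Row minima: A → -4, B → 0; maximin = 0.
Column maxima: 1 → 1, 2 → 1; minimax = 1.
0 ≠ 1, so there is no saddle point; optimal play is mixed.
Let General R play A with probability p. Expected payoff against 1: (-4)p + 1(1−p) = −5p + 1; against 2: 1p + 0(1−p) = p.
Setting these equal: −5p + 1 = p ⇒ −6p = -1 ⇒ p = 1/6, and the value is (-5)·(1/6) + 1 = 1/6.
For General C: with q = P(1), equating A's and B's payoffs gives −5q + 1 = q ⇒ q = 1/6.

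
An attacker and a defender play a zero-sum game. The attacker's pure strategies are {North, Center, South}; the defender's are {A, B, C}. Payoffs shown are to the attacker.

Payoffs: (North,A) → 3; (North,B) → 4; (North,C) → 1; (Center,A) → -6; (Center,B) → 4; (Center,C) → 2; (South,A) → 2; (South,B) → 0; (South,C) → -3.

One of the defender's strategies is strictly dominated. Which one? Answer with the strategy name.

B

C holds the attacker's payoff strictly below B in every row: 1 < 4, 2 < 4, -3 < 0.
So B is strictly dominated for the defender.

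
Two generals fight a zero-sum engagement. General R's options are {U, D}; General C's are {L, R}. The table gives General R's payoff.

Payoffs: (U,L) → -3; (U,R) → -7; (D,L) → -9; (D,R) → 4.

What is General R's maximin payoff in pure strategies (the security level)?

Row minima: U → -7, D → -9.
The best of these is -7.

-7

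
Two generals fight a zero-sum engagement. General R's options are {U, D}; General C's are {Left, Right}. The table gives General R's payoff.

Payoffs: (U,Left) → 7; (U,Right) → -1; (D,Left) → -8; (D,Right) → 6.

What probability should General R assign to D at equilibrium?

Row minima: U → -1, D → -8; maximin = -1.
Column maxima: Left → 7, Right → 6; minimax = 6.
-1 ≠ 6, so there is no saddle point; optimal play is mixed.
Let General R play U with probability p. Expected payoff against Left: 7p + (-8)(1−p) = 15p − 8; against Right: (-1)p + 6(1−p) = −7p + 6.
Setting these equal: 15p − 8 = −7p + 6 ⇒ 22p = 14 ⇒ p = 7/11, and the value is (15)·(7/11) − 8 = 17/11.
For General C: with q = P(Left), equating U's and D's payoffs gives 8q − 1 = −14q + 6 ⇒ q = 7/22.

4/11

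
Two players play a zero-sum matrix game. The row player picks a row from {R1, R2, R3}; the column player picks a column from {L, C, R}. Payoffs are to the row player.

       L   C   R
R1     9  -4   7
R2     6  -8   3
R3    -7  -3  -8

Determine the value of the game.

-53/16

Row minima: R1 → -4, R2 → -8, R3 → -8; maximin = -4.
Column maxima: L → 9, C → -3, R → 7; minimax = -3.
-4 ≠ -3, so there is no saddle point; optimal play is mixed.
R2 is strictly dominated by R1, so the row player never plays it.
L is strictly dominated by R (it gives the row player strictly more in every row), so the column player never plays it.
On the remaining 2×2 (R1, R3 vs C, R):
Let the row player play R1 with probability p. Expected payoff against C: (-4)p + (-3)(1−p) = −p − 3; against R: 7p + (-8)(1−p) = 15p − 8.
Setting these equal: −p − 3 = 15p − 8 ⇒ −16p = -5 ⇒ p = 5/16, and the value is (-1)·(5/16) − 3 = -53/16.
For the column player: with q = P(C), equating R1's and R3's payoffs gives −11q + 7 = 5q − 8 ⇒ q = 15/16.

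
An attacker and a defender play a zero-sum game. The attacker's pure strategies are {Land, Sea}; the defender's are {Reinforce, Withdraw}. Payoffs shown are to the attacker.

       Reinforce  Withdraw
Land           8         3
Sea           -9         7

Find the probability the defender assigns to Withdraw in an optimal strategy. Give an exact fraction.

17/21

Row minima: Land → 3, Sea → -9; maximin = 3.
Column maxima: Reinforce → 8, Withdraw → 7; minimax = 7.
3 ≠ 7, so there is no saddle point; optimal play is mixed.
Let the attacker play Land with probability p. Expected payoff against Reinforce: 8p + (-9)(1−p) = 17p − 9; against Withdraw: 3p + 7(1−p) = −4p + 7.
Setting these equal: 17p − 9 = −4p + 7 ⇒ 21p = 16 ⇒ p = 16/21, and the value is (17)·(16/21) − 9 = 83/21.
For the defender: with q = P(Reinforce), equating Land's and Sea's payoffs gives 5q + 3 = −16q + 7 ⇒ q = 4/21.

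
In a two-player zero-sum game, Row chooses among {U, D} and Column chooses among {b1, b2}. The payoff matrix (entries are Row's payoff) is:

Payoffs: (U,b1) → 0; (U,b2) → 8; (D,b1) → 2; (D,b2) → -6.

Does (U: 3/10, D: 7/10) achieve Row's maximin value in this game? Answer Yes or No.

Against b1 this mix gives (3/10)·0 + (7/10)·2 = 7/5.
Against b2 this mix gives (3/10)·8 + (7/10)·(-6) = -9/5.
Column will play b2, holding Row to -9/5. Shifting weight toward the row that does better against b2 would raise this floor (the equalizing mix achieves 1 against both b2 and b1), so the proposed strategy is not optimal.

No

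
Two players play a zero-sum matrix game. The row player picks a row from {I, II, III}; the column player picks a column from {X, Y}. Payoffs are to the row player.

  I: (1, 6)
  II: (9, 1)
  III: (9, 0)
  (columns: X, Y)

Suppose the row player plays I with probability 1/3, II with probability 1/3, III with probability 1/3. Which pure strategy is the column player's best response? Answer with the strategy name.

If the column player plays X, the row player's expected payoff is (1/3)·1 + (1/3)·9 + (1/3)·9 = 19/3.
If the column player plays Y, the row player's expected payoff is (1/3)·6 + (1/3)·1 + (1/3)·0 = 7/3.
The column player minimizes the row player's payoff; the smallest is 7/3, so the best response is Y.

Y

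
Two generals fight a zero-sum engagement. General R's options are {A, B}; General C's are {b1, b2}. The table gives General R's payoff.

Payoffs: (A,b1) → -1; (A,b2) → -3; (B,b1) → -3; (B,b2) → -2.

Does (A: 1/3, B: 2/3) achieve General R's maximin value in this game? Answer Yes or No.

Yes

Against b1 this mix gives (1/3)·(-1) + (2/3)·(-3) = -7/3.
Against b2 this mix gives (1/3)·(-3) + (2/3)·(-2) = -7/3.
All of General C's active replies (b1, b2) yield -7/3, and no column does worse for General R. The mix makes General C indifferent and guarantees -7/3, so it is optimal.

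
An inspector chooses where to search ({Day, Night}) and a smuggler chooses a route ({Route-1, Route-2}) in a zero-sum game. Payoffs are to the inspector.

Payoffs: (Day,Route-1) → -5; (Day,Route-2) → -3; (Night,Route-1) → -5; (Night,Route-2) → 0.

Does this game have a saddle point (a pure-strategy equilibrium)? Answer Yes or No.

Row minima: Day → -5, Night → -5; maximin = -5.
Column maxima: Route-1 → -5, Route-2 → 0; minimax = -5.
maximin = minimax = -5, so a saddle point exists.

Yes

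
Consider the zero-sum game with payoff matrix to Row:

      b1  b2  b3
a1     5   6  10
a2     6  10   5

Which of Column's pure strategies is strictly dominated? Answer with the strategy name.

b2

b1 holds Row's payoff strictly below b2 in every row: 5 < 6, 6 < 10.
So b2 is strictly dominated for Column.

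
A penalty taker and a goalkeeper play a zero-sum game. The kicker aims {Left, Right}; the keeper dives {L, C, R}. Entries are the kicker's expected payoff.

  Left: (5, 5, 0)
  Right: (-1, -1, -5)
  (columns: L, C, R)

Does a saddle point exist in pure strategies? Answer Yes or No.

Yes

Row minima: Left → 0, Right → -5; maximin = 0.
Column maxima: L → 5, C → 5, R → 0; minimax = 0.
maximin = minimax = 0, so a saddle point exists.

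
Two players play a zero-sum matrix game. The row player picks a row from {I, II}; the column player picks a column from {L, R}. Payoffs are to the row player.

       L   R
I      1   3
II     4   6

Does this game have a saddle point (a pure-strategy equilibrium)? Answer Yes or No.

Row minima: I → 1, II → 4; maximin = 4.
Column maxima: L → 4, R → 6; minimax = 4.
maximin = minimax = 4, so a saddle point exists.

Yes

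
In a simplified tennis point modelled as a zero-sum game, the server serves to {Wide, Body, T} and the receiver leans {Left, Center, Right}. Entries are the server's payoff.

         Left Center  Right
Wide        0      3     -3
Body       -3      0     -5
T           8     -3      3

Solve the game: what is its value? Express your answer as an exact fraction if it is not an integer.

Row minima: Wide → -3, Body → -5, T → -3; maximin = -3.
Column maxima: Left → 8, Center → 3, Right → 3; minimax = 3.
-3 ≠ 3, so there is no saddle point; optimal play is mixed.
Body is strictly dominated by Wide, so the server never plays it.
Left is strictly dominated by Right (it gives the server strictly more in every row), so the receiver never plays it.
On the remaining 2×2 (Wide, T vs Center, Right):
Let the server play Wide with probability p. Expected payoff against Center: 3p + (-3)(1−p) = 6p − 3; against Right: (-3)p + 3(1−p) = −6p + 3.
Setting these equal: 6p − 3 = −6p + 3 ⇒ 12p = 6 ⇒ p = 1/2, and the value is (6)·(1/2) − 3 = 0.
For the receiver: with q = P(Center), equating Wide's and T's payoffs gives 6q − 3 = −6q + 3 ⇒ q = 1/2.

0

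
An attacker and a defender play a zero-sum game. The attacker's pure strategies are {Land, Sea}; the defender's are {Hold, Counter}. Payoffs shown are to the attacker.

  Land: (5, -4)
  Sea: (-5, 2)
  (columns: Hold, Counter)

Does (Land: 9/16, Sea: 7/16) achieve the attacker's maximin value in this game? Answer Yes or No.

Against Hold this mix gives (9/16)·5 + (7/16)·(-5) = 5/8.
Against Counter this mix gives (9/16)·(-4) + (7/16)·2 = -11/8.
The defender will play Counter, holding the attacker to -11/8. Shifting weight toward the row that does better against Counter would raise this floor (the equalizing mix achieves -5/8 against both Counter and Hold), so the proposed strategy is not optimal.

No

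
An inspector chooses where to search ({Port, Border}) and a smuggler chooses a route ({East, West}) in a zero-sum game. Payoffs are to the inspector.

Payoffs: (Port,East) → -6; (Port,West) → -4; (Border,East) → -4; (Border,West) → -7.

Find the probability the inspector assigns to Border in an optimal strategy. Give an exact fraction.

Row minima: Port → -6, Border → -7; maximin = -6.
Column maxima: East → -4, West → -4; minimax = -4.
-6 ≠ -4, so there is no saddle point; optimal play is mixed.
Let the inspector play Port with probability p. Expected payoff against East: (-6)p + (-4)(1−p) = −2p − 4; against West: (-4)p + (-7)(1−p) = 3p − 7.
Setting these equal: −2p − 4 = 3p − 7 ⇒ −5p = -3 ⇒ p = 3/5, and the value is (-2)·(3/5) − 4 = -26/5.
For the smuggler: with q = P(East), equating Port's and Border's payoffs gives −2q − 4 = 3q − 7 ⇒ q = 3/5.

2/5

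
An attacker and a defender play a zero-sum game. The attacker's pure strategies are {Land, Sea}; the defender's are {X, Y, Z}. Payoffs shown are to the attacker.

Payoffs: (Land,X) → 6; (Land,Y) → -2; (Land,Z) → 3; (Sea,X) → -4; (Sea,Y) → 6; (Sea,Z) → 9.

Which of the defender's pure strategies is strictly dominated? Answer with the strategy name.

Z

Y holds the attacker's payoff strictly below Z in every row: -2 < 3, 6 < 9.
So Z is strictly dominated for the defender.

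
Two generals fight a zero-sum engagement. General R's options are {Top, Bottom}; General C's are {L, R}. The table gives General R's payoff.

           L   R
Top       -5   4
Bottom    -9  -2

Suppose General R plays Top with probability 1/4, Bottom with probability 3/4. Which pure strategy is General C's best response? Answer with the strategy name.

If General C plays L, General R's expected payoff is (1/4)·(-5) + (3/4)·(-9) = -8.
If General C plays R, General R's expected payoff is (1/4)·4 + (3/4)·(-2) = -1/2.
General C minimizes General R's payoff; the smallest is -8, so the best response is L.

L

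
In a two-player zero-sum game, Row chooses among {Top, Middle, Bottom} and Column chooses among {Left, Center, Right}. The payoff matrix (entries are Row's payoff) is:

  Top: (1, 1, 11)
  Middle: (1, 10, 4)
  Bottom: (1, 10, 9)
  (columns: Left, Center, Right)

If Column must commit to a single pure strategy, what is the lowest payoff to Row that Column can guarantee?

Column maxima: Left → 1, Center → 10, Right → 11.
The smallest of these is 1.

1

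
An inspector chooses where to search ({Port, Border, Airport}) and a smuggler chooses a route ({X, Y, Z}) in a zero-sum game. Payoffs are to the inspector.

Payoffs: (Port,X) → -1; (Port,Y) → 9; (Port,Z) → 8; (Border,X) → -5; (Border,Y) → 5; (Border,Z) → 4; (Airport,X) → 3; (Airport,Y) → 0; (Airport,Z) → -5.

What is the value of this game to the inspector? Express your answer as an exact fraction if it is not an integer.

19/17

Row minima: Port → -1, Border → -5, Airport → -5; maximin = -1.
Column maxima: X → 3, Y → 9, Z → 8; minimax = 3.
-1 ≠ 3, so there is no saddle point; optimal play is mixed.
Border is strictly dominated by Port, so the inspector never plays it.
Y is strictly dominated by Z (it gives the inspector strictly more in every row), so the smuggler never plays it.
On the remaining 2×2 (Port, Airport vs X, Z):
Let the inspector play Port with probability p. Expected payoff against X: (-1)p + 3(1−p) = −4p + 3; against Z: 8p + (-5)(1−p) = 13p − 5.
Setting these equal: −4p + 3 = 13p − 5 ⇒ −17p = -8 ⇒ p = 8/17, and the value is (-4)·(8/17) + 3 = 19/17.
For the smuggler: with q = P(X), equating Port's and Airport's payoffs gives −9q + 8 = 8q − 5 ⇒ q = 13/17.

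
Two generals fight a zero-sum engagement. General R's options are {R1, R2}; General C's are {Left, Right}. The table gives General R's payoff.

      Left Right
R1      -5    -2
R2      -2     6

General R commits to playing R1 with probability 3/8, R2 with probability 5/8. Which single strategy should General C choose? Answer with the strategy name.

If General C plays Left, General R's expected payoff is (3/8)·(-5) + (5/8)·(-2) = -25/8.
If General C plays Right, General R's expected payoff is (3/8)·(-2) + (5/8)·6 = 3.
General C minimizes General R's payoff; the smallest is -25/8, so the best response is Left.

Left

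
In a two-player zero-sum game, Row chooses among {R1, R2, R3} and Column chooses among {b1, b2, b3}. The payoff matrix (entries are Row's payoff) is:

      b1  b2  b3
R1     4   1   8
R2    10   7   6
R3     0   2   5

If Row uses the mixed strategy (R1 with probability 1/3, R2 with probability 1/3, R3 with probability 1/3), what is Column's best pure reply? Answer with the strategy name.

If Column plays b1, Row's expected payoff is (1/3)·4 + (1/3)·10 + (1/3)·0 = 14/3.
If Column plays b2, Row's expected payoff is (1/3)·1 + (1/3)·7 + (1/3)·2 = 10/3.
If Column plays b3, Row's expected payoff is (1/3)·8 + (1/3)·6 + (1/3)·5 = 19/3.
Column minimizes Row's payoff; the smallest is 10/3, so the best response is b2.

b2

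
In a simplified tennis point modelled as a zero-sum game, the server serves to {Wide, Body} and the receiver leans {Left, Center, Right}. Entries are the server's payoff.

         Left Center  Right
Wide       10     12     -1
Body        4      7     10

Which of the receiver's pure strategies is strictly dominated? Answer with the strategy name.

Left holds the server's payoff strictly below Center in every row: 10 < 12, 4 < 7.
So Center is strictly dominated for the receiver.

Center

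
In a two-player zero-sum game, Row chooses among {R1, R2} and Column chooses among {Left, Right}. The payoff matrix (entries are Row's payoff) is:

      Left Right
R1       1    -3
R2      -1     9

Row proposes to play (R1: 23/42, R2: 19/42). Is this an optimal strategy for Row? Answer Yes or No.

Against Left this mix gives (23/42)·1 + (19/42)·(-1) = 2/21.
Against Right this mix gives (23/42)·(-3) + (19/42)·9 = 17/7.
Column will play Left, holding Row to 2/21. Shifting weight toward the row that does better against Left would raise this floor (the equalizing mix achieves 3/7 against both Left and Right), so the proposed strategy is not optimal.

No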